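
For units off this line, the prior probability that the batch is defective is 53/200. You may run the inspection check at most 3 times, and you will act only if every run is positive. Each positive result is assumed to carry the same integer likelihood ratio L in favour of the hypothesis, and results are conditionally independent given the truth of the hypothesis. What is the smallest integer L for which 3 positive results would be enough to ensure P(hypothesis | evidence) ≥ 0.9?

Prior odds = 0.265/0.735 = 53/147.
Target odds = 0.9/0.1 = 9.
Need L³ ≥ 9 ÷ (53/147) = 1323/53.
2³ = 8 < 1323/53 ≤ 27 = 3³, so L = 3.

3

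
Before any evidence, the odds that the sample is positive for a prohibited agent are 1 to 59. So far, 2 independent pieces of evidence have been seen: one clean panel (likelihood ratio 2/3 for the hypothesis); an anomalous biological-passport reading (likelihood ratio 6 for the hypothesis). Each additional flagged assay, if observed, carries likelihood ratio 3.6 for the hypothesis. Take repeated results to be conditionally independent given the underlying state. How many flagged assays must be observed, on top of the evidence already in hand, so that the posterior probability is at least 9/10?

Prior odds = 1/59.
Combined Bayes factor of the evidence already in hand = (2/3) × 6 = 4.
Odds after that evidence = (1/59) × 4 = 4/59.
Target odds = 0.9/0.1 = 9.
Need 3.6ⁿ ≥ 9 ÷ (4/59) = 132.75.
3.6³ = 46.656 falls short of 132.75 but 3.6⁴ = 167.9616 reaches it, so n = 4.

4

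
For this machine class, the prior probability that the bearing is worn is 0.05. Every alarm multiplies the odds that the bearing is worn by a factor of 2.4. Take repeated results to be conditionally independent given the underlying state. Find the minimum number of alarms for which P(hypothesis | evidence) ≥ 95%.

Prior odds: 0.05 ÷ 0.95 = 1/19.
Likelihood ratio per alarm = 2.4.
Target posterior odds = 0.95/0.05 = 19.
Need (1/19) × 2.4ⁿ ≥ 19, i.e. 2.4ⁿ ≥ 361.
2.4⁶ = 2985984/15625 falls short of 361 but 2.4⁷ = 35831808/78125 reaches it, so n = 7.

7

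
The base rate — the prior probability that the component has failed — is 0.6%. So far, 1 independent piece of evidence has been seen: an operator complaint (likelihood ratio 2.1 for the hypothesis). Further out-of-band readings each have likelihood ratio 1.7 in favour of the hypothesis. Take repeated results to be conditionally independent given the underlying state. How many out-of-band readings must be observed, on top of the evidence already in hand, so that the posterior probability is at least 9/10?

Prior odds = 0.006/0.994 = 3/497.
Bayes factor of the evidence already in hand = 2.1.
Odds after that evidence = (3/497) × 2.1 = 9/710.
Target odds = 0.9/0.1 = 9.
Need 1.7ⁿ ≥ 9 ÷ (9/710) = 710.
1.7¹² ≈582.622 falls short of 710 but 1.7¹³ ≈990.458 reaches it, so n = 13.

13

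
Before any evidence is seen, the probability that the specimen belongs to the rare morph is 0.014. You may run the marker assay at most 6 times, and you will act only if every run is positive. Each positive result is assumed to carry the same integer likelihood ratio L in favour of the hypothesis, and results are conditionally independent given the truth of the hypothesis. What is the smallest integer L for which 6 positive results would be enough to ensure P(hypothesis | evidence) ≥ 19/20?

4

Prior odds = 0.014/0.986 = 7/493.
Target odds = 0.95/0.05 = 19.
Need L⁶ ≥ 19 ÷ (7/493) = 9367/7.
3⁶ = 729 < 9367/7 ≤ 4096 = 4⁶, so L = 4.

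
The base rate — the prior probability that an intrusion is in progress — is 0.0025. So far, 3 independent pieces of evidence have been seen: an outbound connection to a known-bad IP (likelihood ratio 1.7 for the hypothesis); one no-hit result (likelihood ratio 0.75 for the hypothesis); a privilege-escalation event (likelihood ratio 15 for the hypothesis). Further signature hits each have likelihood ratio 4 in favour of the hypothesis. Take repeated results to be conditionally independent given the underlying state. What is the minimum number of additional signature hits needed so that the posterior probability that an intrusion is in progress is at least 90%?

Prior odds = 0.0025/0.9975 = 1/399.
Combined Bayes factor of the evidence already in hand = 1.7 × 0.75 × 15 = 19.125.
Odds after that evidence = (1/399) × 19.125 = 51/1064.
Target odds = 0.9/0.1 = 9.
Need 4ⁿ ≥ 9 ÷ (51/1064) = 3192/17.
4³ = 64 falls short of 3192/17 but 4⁴ = 256 reaches it, so n = 4.

4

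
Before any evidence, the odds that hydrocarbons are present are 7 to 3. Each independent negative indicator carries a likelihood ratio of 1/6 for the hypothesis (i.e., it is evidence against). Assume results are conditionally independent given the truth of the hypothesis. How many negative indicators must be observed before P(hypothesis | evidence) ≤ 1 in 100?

Prior odds = 7/3.
Likelihood ratio per negative indicator = 1/6.
Target odds: 0.01 ÷ 0.99 = 1/99.
Require (1/6)ⁿ ≤ 1/99 ÷ (7/3) = 1/231.
(1/6)³ = 1/216 is still above 1/231 but (1/6)⁴ = 1/1296 is at or below it, so n = 4.

4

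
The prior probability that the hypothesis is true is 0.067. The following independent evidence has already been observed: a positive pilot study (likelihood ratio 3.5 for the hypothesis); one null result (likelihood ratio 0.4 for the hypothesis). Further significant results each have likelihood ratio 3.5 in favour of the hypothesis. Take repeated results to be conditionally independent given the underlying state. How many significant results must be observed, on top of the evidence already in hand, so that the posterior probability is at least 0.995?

Prior odds = 0.067/0.933 = 67/933.
Combined Bayes factor of the evidence already in hand = 3.5 × 0.4 = 1.4.
Odds after that evidence = (67/933) × 1.4 = 469/4665.
Target odds = 0.995/0.005 = 199.
Need 3.5ⁿ ≥ 199 ÷ (469/4665) = 928335/469.
3.5⁶ = 1838.265625 falls short of 928335/469 but 3.5⁷ = 823543/128 reaches it, so n = 7.

7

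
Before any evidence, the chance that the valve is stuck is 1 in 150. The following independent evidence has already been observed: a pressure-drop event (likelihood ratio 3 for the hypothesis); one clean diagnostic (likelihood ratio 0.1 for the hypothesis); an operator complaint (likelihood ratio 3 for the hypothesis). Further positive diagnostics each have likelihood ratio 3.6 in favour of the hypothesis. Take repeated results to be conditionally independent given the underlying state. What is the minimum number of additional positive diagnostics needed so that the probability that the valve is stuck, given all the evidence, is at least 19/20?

7

Prior odds = (1/150)/(149/150) = 1/149.
Combined Bayes factor of the evidence already in hand = 3 × 0.1 × 3 = 0.9.
Odds after that evidence = (1/149) × 0.9 = 9/1490.
Target odds = 0.95/0.05 = 19.
Need 3.6ⁿ ≥ 19 ÷ (9/1490) = 28310/9.
3.6⁶ = 34012224/15625 falls short of 28310/9 but 3.6⁷ = 612220032/78125 reaches it, so n = 7.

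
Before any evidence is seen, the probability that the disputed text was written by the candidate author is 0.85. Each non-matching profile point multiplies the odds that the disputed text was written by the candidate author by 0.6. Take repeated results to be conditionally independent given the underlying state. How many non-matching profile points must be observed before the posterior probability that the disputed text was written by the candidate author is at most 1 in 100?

Prior odds = 0.85/0.15 = 17/3.
Likelihood ratio per non-matching profile point = 0.6.
Target odds: 0.01 ÷ 0.99 = 1/99.
Need (17/3) × 0.6ⁿ ≤ 1/99, i.e. 0.6ⁿ ≤ 1/561.
0.6¹² = 531441/244140625 is still above 1/561 but 0.6¹³ ≈0.00130607 is at or below it, so n = 13.

13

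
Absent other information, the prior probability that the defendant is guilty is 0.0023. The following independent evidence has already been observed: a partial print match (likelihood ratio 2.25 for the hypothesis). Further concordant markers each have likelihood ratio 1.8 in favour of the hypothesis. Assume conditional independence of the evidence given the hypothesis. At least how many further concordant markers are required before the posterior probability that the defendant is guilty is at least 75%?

Prior odds = 0.0023/0.9977 = 23/9977.
Bayes factor of the evidence already in hand = 2.25.
Odds after that evidence = (23/9977) × 2.25 = 207/39908.
Target odds = 0.75/0.25 = 3.
Need 1.8ⁿ ≥ 3 ÷ (207/39908) = 39908/69.
1.8¹⁰ ≈357.047 falls short of 39908/69 but 1.8¹¹ ≈642.684 reaches it, so n = 11.

11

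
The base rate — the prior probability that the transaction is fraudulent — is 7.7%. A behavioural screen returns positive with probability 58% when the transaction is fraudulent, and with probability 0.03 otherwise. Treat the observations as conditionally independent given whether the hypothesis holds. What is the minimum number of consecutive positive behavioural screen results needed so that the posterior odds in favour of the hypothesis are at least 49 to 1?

3

Prior odds: 0.077 ÷ 0.923 = 77/923.
Likelihood ratio of a positive result = 0.58/0.03 = 58/3.
Target odds = 49.
Require (58/3)ⁿ ≥ 49 ÷ (77/923) = 6461/11.
(58/3)² = 3364/9 falls short of 6461/11 but (58/3)³ = 195112/27 reaches it, so n = 3.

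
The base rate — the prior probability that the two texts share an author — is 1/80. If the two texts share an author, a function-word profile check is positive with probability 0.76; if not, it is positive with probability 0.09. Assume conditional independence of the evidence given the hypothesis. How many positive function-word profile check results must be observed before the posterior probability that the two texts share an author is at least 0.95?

Prior odds: 0.0125 ÷ 0.9875 = 1/79.
Likelihood ratio of a positive = 0.76/0.09 = 76/9.
Target odds: 0.95 ÷ 0.05 = 19.
Require (76/9)ⁿ ≥ 19 ÷ (1/79) = 1501.
(76/9)³ = 438976/729 falls short of 1501 but (76/9)⁴ = 33362176/6561 reaches it, so n = 4.

4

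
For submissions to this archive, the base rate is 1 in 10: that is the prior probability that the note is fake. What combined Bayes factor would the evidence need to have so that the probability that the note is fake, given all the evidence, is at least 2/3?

Prior odds = 0.1/0.9 = 1/9.
Target odds = (2/3)/(1/3) = 2.
Required Bayes factor = 2 ÷ (1/9) = 18.

18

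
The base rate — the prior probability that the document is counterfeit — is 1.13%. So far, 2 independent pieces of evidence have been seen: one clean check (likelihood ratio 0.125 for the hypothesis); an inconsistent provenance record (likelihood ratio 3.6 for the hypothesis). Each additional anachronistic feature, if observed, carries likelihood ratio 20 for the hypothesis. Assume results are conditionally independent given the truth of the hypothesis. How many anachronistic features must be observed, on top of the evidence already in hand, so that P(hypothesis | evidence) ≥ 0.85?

Prior odds = 0.0113/0.9887 = 113/9887.
Combined Bayes factor of the evidence already in hand = 0.125 × 3.6 = 0.45.
Odds after that evidence = (113/9887) × 0.45 = 1017/197740.
Target odds = 0.85/0.15 = 17/3.
Need 20ⁿ ≥ 17/3 ÷ (1017/197740) = 3361580/3051.
20² = 400 falls short of 3361580/3051 but 20³ = 8000 reaches it, so n = 3.

3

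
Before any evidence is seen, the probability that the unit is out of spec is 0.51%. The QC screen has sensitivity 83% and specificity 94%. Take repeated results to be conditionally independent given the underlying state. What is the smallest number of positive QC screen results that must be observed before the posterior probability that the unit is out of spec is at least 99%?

Prior odds = 0.0051/0.9949 = 51/9949.
False-positive rate = 1 − 0.94 = 0.06; likelihood ratio of a positive = 0.83/0.06 = 83/6.
Target odds: 0.99 ÷ 0.01 = 99.
Need (51/9949) × (83/6)ⁿ ≥ 99, i.e. (83/6)ⁿ ≥ 328317/17.
(83/6)³ = 571787/216 falls short of 328317/17 but (83/6)⁴ = 47458321/1296 reaches it, so n = 4.

4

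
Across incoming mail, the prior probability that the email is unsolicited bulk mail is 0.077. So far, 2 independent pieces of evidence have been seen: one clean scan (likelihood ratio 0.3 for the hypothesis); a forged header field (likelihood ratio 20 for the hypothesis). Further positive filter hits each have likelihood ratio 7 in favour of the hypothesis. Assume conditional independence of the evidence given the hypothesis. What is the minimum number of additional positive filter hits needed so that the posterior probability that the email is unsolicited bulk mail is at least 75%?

1

Prior odds = 0.077/0.923 = 77/923.
Combined Bayes factor of the evidence already in hand = 0.3 × 20 = 6.
Odds after that evidence = (77/923) × 6 = 462/923.
Target odds = 0.75/0.25 = 3.
Need 7ⁿ ≥ 3 ÷ (462/923) = 923/154.
7¹ = 7, which meets the required 923/154; so n = 1.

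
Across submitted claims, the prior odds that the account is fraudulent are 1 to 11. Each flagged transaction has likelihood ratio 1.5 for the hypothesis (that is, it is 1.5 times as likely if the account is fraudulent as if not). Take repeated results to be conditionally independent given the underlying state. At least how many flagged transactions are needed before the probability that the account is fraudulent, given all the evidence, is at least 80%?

10

Prior odds = 1/11.
Likelihood ratio per flagged transaction = 1.5.
Target odds: 0.8 ÷ 0.2 = 4.
Require 1.5ⁿ ≥ 4 ÷ (1/11) = 44.
1.5⁹ = 19683/512 falls short of 44 but 1.5¹⁰ = 59049/1024 reaches it, so n = 10.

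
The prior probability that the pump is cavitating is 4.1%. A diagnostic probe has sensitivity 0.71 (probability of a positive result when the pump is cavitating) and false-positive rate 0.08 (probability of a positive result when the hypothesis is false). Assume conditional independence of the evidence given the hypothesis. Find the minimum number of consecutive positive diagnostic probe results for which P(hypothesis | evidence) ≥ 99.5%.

4

Prior odds: 0.041 ÷ 0.959 = 41/959.
Likelihood ratio of a positive result = 0.71/0.08 = 8.875.
Target odds: 0.995 ÷ 0.005 = 199.
Need (41/959) × 8.875ⁿ ≥ 199, i.e. 8.875ⁿ ≥ 190841/41.
8.875³ = 357911/512 falls short of 190841/41 but 8.875⁴ = 25411681/4096 reaches it, so n = 4.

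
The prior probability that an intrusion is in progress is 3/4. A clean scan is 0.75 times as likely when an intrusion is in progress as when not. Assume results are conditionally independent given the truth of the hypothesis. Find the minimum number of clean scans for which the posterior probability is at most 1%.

20

Prior odds: 0.75 ÷ 0.25 = 3.
Likelihood ratio per clean scan = 0.75.
Target posterior odds = 0.01/0.99 = 1/99.
Need 3 × 0.75ⁿ ≤ 1/99, i.e. 0.75ⁿ ≤ 1/297.
0.75¹⁹ ≈0.00422828 is still above 1/297 but 0.75²⁰ ≈0.00317121 is at or below it, so n = 20.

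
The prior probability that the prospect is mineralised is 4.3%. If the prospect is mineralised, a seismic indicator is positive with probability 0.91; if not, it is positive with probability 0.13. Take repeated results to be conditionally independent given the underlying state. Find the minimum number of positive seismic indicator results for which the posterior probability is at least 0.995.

Prior odds = 0.043/0.957 = 43/957.
Likelihood ratio of a positive = 0.91/0.13 = 7.
Target posterior odds = 0.995/0.005 = 199.
Require 7ⁿ ≥ 199 ÷ (43/957) = 190443/43.
7⁴ = 2401 falls short of 190443/43 but 7⁵ = 16807 reaches it, so n = 5.

5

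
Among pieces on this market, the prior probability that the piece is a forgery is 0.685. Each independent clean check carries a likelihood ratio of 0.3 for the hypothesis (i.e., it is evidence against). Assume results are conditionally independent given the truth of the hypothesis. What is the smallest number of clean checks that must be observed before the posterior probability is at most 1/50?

4

Prior odds = 0.685/0.315 = 137/63.
Likelihood ratio per clean check = 0.3.
Target posterior odds = 0.02/0.98 = 1/49.
Need (137/63) × 0.3ⁿ ≤ 1/49, i.e. 0.3ⁿ ≤ 9/959.
0.3³ = 0.027 is still above 9/959 but 0.3⁴ = 0.0081 is at or below it, so n = 4.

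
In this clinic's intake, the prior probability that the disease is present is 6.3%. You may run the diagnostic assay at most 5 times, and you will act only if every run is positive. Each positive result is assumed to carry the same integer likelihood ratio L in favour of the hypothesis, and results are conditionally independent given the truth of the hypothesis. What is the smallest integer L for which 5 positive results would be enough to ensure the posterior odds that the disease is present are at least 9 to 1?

Prior odds = 0.063/0.937 = 63/937.
Target odds = 9.
Need L⁵ ≥ 9 ÷ (63/937) = 937/7.
2⁵ = 32 < 937/7 ≤ 243 = 3⁵, so L = 3.

3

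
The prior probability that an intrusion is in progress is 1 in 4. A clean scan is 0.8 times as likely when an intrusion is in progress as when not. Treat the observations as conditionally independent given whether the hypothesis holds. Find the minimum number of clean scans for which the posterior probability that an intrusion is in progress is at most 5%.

9

Prior odds = 0.25/0.75 = 1/3.
Likelihood ratio per clean scan = 0.8.
Target odds: 0.05 ÷ 0.95 = 1/19.
Require 0.8ⁿ ≤ 1/19 ÷ (1/3) = 3/19.
0.8⁸ = 65536/390625 is still above 3/19 but 0.8⁹ = 262144/1953125 is at or below it, so n = 9.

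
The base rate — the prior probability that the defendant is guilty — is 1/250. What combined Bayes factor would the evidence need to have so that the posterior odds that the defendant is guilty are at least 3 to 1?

Prior odds = 0.004/0.996 = 1/249.
Target odds = 3.
Required Bayes factor = 3 ÷ (1/249) = 747.

747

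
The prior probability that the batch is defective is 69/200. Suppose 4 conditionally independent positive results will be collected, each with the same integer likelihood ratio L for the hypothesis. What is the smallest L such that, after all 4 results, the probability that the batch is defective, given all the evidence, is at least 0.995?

5

Prior odds = 0.345/0.655 = 69/131.
Target odds = 0.995/0.005 = 199.
Need L⁴ ≥ 199 ÷ (69/131) = 26069/69.
4⁴ = 256 < 26069/69 ≤ 625 = 5⁴, so L = 5.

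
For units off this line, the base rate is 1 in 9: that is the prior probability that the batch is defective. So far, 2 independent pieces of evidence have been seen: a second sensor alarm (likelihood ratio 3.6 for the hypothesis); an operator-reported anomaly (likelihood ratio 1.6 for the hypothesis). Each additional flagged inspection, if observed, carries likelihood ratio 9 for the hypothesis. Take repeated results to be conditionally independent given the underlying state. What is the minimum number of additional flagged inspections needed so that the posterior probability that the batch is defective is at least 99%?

3

Prior odds = (1/9)/(8/9) = 0.125.
Combined Bayes factor of the evidence already in hand = 3.6 × 1.6 = 5.76.
Odds after that evidence = 0.125 × 5.76 = 0.72.
Target odds = 0.99/0.01 = 99.
Need 9ⁿ ≥ 99 ÷ 0.72 = 137.5.
9² = 81 falls short of 137.5 but 9³ = 729 reaches it, so n = 3.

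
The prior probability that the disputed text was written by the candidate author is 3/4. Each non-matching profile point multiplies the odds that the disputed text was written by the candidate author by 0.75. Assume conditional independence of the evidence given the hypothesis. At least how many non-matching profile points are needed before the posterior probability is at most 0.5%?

23

Prior odds = 0.75/0.25 = 3.
Likelihood ratio per non-matching profile point = 0.75.
Target posterior odds = 0.005/0.995 = 1/199.
Require 0.75ⁿ ≤ 1/199 ÷ 3 = 1/597.
0.75²² ≈0.00178381 is still above 1/597 but 0.75²³ ≈0.00133786 is at or below it, so n = 23.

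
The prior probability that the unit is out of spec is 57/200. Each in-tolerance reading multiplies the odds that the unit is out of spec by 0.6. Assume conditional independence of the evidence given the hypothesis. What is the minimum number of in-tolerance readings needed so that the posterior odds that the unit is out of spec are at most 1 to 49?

6

Prior odds = 0.285/0.715 = 57/143.
Likelihood ratio per in-tolerance reading = 0.6.
Target odds = 1/49.
Require 0.6ⁿ ≤ 1/49 ÷ (57/143) = 143/2793.
0.6⁵ = 0.07776 is still above 143/2793 but 0.6⁶ = 729/15625 is at or below it, so n = 6.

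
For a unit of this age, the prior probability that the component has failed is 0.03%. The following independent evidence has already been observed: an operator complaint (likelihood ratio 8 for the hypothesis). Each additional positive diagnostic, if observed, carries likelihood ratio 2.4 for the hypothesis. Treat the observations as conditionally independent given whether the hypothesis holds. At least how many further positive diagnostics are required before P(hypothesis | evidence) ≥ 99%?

13

Prior odds = 0.0003/0.9997 = 3/9997.
Bayes factor of the evidence already in hand = 8.
Odds after that evidence = (3/9997) × 8 = 24/9997.
Target odds = 0.99/0.01 = 99.
Need 2.4ⁿ ≥ 99 ÷ (24/9997) = 41237.625.
2.4¹² ≈36520.3 falls short of 41237.625 but 2.4¹³ ≈87648.8 reaches it, so n = 13.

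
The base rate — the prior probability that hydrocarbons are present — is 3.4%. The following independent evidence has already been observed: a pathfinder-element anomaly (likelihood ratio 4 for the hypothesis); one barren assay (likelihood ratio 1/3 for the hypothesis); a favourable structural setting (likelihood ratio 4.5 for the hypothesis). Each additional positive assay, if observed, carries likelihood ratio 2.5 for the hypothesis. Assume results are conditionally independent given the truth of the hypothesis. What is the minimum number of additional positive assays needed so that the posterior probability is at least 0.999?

10

Prior odds = 0.034/0.966 = 17/483.
Combined Bayes factor of the evidence already in hand = 4 × (1/3) × 4.5 = 6.
Odds after that evidence = (17/483) × 6 = 34/161.
Target odds = 0.999/0.001 = 999.
Need 2.5ⁿ ≥ 999 ÷ (34/161) = 160839/34.
2.5⁹ = 1953125/512 falls short of 160839/34 but 2.5¹⁰ = 9765625/1024 reaches it, so n = 10.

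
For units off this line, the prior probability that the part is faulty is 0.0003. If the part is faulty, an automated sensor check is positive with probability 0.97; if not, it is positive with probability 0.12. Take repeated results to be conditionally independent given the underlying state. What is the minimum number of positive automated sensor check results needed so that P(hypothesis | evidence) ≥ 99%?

7

Prior odds = 0.0003/0.9997 = 3/9997.
Likelihood ratio of a positive = 0.97/0.12 = 97/12.
Target odds: 0.99 ÷ 0.01 = 99.
Need (3/9997) × (97/12)ⁿ ≥ 99, i.e. (97/12)ⁿ ≥ 329901.
(97/12)⁶ ≈278961 falls short of 329901 but (97/12)⁷ ≈2.25493e+06 reaches it, so n = 7.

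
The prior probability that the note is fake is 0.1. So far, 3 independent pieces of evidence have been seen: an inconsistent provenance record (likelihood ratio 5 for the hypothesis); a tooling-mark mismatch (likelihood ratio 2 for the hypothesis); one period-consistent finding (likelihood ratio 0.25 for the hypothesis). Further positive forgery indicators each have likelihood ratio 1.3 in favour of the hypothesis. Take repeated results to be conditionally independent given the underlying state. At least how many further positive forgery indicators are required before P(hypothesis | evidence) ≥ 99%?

23

Prior odds = 0.1/0.9 = 1/9.
Combined Bayes factor of the evidence already in hand = 5 × 2 × 0.25 = 2.5.
Odds after that evidence = (1/9) × 2.5 = 5/18.
Target odds = 0.99/0.01 = 99.
Need 1.3ⁿ ≥ 99 ÷ (5/18) = 356.4.
1.3²² ≈321.184 falls short of 356.4 but 1.3²³ ≈417.539 reaches it, so n = 23.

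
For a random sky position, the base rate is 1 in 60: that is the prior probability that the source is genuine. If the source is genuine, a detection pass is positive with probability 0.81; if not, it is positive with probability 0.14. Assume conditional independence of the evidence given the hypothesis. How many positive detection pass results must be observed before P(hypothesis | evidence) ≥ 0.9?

Prior odds = (1/60)/(59/60) = 1/59.
Likelihood ratio of a positive = 0.81/0.14 = 81/14.
Target odds: 0.9 ÷ 0.1 = 9.
Require (81/14)ⁿ ≥ 9 ÷ (1/59) = 531.
(81/14)³ = 531441/2744 falls short of 531 but (81/14)⁴ = 43046721/38416 reaches it, so n = 4.

4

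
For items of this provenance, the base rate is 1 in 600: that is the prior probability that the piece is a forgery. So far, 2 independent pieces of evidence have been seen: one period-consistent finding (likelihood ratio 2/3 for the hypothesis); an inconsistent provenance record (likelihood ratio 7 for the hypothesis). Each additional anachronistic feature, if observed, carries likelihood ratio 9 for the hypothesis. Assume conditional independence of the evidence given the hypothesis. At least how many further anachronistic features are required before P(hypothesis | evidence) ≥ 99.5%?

Prior odds = (1/600)/(599/600) = 1/599.
Combined Bayes factor of the evidence already in hand = (2/3) × 7 = 14/3.
Odds after that evidence = (1/599) × 14/3 = 14/1797.
Target odds = 0.995/0.005 = 199.
Need 9ⁿ ≥ 199 ÷ (14/1797) = 357603/14.
9⁴ = 6561 falls short of 357603/14 but 9⁵ = 59049 reaches it, so n = 5.

5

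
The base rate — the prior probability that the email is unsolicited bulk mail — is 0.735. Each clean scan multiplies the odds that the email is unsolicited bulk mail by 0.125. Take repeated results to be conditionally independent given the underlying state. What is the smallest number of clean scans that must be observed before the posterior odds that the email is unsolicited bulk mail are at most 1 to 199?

Prior odds = 0.735/0.265 = 147/53.
Likelihood ratio per clean scan = 0.125.
Target odds = 1/199.
Need (147/53) × 0.125ⁿ ≤ 1/199, i.e. 0.125ⁿ ≤ 53/29253.
0.125³ = 0.001953125 is still above 53/29253 but 0.125⁴ = 1/4096 is at or below it, so n = 4.

4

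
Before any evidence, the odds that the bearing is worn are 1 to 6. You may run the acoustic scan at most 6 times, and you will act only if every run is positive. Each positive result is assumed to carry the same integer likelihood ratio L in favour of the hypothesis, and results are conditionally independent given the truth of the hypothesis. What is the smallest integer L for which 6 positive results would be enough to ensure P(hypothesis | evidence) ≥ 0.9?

Prior odds = 1/6.
Target odds = 0.9/0.1 = 9.
Need L⁶ ≥ 9 ÷ (1/6) = 54.
1⁶ = 1 < 54 ≤ 64 = 2⁶, so L = 2.

2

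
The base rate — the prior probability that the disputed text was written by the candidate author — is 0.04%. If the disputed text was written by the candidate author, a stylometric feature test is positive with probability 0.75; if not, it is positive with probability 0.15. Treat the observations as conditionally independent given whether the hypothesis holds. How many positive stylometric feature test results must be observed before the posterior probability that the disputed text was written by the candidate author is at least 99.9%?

Prior odds: 0.0004 ÷ 0.9996 = 1/2499.
Likelihood ratio of a positive = 0.75/0.15 = 5.
Target odds: 0.999 ÷ 0.001 = 999.
Need (1/2499) × 5ⁿ ≥ 999, i.e. 5ⁿ ≥ 2496501.
5⁹ = 1953125 falls short of 2496501 but 5¹⁰ = 9765625 reaches it, so n = 10.

10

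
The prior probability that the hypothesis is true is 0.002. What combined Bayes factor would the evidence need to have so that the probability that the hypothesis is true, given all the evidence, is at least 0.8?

Prior odds = 0.002/0.998 = 1/499.
Target odds = 0.8/0.2 = 4.
Required Bayes factor = 4 ÷ (1/499) = 1996.

1996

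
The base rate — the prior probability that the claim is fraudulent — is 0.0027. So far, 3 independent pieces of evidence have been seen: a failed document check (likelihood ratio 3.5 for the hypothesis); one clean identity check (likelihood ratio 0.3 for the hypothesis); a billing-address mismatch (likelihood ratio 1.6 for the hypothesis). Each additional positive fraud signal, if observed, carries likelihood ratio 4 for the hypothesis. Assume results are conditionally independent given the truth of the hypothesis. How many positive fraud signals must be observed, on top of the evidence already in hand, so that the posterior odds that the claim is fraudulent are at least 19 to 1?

7

Prior odds = 0.0027/0.9973 = 27/9973.
Combined Bayes factor of the evidence already in hand = 3.5 × 0.3 × 1.6 = 1.68.
Odds after that evidence = (27/9973) × 1.68 = 1134/249325.
Target odds = 19.
Need 4ⁿ ≥ 19 ÷ (1134/249325) = 4737175/1134.
4⁶ = 4096 falls short of 4737175/1134 but 4⁷ = 16384 reaches it, so n = 7.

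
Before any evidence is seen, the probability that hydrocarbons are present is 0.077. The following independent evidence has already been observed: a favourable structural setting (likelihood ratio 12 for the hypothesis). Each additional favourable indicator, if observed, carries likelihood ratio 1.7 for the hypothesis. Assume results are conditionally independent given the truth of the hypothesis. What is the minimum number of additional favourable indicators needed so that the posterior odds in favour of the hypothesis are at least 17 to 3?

Prior odds = 0.077/0.923 = 77/923.
Bayes factor of the evidence already in hand = 12.
Odds after that evidence = (77/923) × 12 = 924/923.
Target odds = 17/3.
Need 1.7ⁿ ≥ 17/3 ÷ (924/923) = 15691/2772.
1.7³ = 4.913 falls short of 15691/2772 but 1.7⁴ = 8.3521 reaches it, so n = 4.

4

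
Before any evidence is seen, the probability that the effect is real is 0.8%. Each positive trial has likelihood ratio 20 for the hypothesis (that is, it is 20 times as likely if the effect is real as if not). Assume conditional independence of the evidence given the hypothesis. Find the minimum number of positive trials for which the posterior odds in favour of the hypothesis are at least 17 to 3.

Prior odds: 0.008 ÷ 0.992 = 1/124.
Likelihood ratio per positive trial = 20.
Target odds = 17/3.
Require 20ⁿ ≥ 17/3 ÷ (1/124) = 2108/3.
20² = 400 falls short of 2108/3 but 20³ = 8000 reaches it, so n = 3.

3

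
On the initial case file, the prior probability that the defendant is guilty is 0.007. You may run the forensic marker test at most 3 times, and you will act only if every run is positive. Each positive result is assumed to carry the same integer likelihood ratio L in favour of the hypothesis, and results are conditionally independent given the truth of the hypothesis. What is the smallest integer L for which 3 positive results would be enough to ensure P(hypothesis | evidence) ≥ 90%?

Prior odds = 0.007/0.993 = 7/993.
Target odds = 0.9/0.1 = 9.
Need L³ ≥ 9 ÷ (7/993) = 8937/7.
10³ = 1000 < 8937/7 ≤ 1331 = 11³, so L = 11.

11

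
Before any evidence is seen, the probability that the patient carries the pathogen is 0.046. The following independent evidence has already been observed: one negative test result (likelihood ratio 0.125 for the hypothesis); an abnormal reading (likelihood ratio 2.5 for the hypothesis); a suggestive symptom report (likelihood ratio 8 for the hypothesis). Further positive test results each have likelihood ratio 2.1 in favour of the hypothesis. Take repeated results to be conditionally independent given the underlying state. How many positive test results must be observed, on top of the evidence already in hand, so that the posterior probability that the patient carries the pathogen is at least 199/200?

Prior odds = 0.046/0.954 = 23/477.
Combined Bayes factor of the evidence already in hand = 0.125 × 2.5 × 8 = 2.5.
Odds after that evidence = (23/477) × 2.5 = 115/954.
Target odds = 0.995/0.005 = 199.
Need 2.1ⁿ ≥ 199 ÷ (115/954) = 189846/115.
2.1⁹ ≈794.28 falls short of 189846/115 but 2.1¹⁰ ≈1667.99 reaches it, so n = 10.

10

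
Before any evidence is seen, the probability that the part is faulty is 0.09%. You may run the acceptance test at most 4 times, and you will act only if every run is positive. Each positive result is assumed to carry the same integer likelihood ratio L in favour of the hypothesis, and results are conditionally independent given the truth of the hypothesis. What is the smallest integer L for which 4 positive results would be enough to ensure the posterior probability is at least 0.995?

Prior odds = 0.0009/0.9991 = 9/9991.
Target odds = 0.995/0.005 = 199.
Need L⁴ ≥ 199 ÷ (9/9991) = 1988209/9.
21⁴ = 194481 < 1988209/9 ≤ 234256 = 22⁴, so L = 22.

22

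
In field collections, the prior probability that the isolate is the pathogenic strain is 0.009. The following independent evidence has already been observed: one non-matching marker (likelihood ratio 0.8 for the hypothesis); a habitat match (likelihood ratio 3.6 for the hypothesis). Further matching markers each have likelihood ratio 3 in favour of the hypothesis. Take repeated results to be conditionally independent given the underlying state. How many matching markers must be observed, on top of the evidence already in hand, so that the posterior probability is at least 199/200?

Prior odds = 0.009/0.991 = 9/991.
Combined Bayes factor of the evidence already in hand = 0.8 × 3.6 = 2.88.
Odds after that evidence = (9/991) × 2.88 = 648/24775.
Target odds = 0.995/0.005 = 199.
Need 3ⁿ ≥ 199 ÷ (648/24775) = 4930225/648.
3⁸ = 6561 falls short of 4930225/648 but 3⁹ = 19683 reaches it, so n = 9.

9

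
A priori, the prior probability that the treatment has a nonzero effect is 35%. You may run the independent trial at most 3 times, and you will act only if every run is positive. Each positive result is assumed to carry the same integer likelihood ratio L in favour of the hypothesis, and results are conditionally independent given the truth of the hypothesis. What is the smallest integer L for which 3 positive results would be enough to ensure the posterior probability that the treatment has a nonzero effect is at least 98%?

Prior odds = 0.35/0.65 = 7/13.
Target odds = 0.98/0.02 = 49.
Need L³ ≥ 49 ÷ (7/13) = 91.
4³ = 64 < 91 ≤ 125 = 5³, so L = 5.

5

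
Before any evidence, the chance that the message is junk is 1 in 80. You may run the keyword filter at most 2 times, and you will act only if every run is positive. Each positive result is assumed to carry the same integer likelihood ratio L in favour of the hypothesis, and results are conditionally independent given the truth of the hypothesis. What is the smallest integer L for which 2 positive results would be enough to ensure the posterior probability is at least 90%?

27

Prior odds = 0.0125/0.9875 = 1/79.
Target odds = 0.9/0.1 = 9.
Need L² ≥ 9 ÷ (1/79) = 711.
26² = 676 < 711 ≤ 729 = 27², so L = 27.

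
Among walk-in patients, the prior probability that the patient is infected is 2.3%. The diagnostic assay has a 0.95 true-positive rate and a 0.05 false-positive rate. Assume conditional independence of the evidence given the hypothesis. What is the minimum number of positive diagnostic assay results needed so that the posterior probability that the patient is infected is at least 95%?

3

Prior odds = 0.023/0.977 = 23/977.
Likelihood ratio of a positive result = 0.95/0.05 = 19.
Target odds: 0.95 ÷ 0.05 = 19.
Need (23/977) × 19ⁿ ≥ 19, i.e. 19ⁿ ≥ 18563/23.
19² = 361 falls short of 18563/23 but 19³ = 6859 reaches it, so n = 3.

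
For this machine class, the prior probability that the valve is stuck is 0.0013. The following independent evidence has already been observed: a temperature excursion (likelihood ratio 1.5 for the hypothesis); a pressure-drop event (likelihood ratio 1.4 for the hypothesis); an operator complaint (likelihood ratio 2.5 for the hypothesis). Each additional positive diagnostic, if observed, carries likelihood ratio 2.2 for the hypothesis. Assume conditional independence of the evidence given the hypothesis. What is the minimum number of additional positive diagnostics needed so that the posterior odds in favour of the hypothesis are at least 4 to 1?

9

Prior odds = 0.0013/0.9987 = 13/9987.
Combined Bayes factor of the evidence already in hand = 1.5 × 1.4 × 2.5 = 5.25.
Odds after that evidence = (13/9987) × 5.25 = 91/13316.
Target odds = 4.
Need 2.2ⁿ ≥ 4 ÷ (91/13316) = 53264/91.
2.2⁸ = 214358881/390625 falls short of 53264/91 but 2.2⁹ ≈1207.27 reaches it, so n = 9.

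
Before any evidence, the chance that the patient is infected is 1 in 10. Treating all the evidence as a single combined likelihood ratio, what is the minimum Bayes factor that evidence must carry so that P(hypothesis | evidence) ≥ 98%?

441

Prior odds = 0.1/0.9 = 1/9.
Target odds = 0.98/0.02 = 49.
Required Bayes factor = 49 ÷ (1/9) = 441.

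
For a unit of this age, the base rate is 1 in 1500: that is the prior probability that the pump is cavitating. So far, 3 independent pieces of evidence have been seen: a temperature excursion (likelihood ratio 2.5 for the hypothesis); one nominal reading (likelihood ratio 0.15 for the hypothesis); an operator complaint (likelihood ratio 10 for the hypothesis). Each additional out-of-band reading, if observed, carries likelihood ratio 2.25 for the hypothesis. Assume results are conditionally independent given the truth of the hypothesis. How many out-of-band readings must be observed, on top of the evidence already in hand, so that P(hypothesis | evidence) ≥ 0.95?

12

Prior odds = (1/1500)/(1499/1500) = 1/1499.
Combined Bayes factor of the evidence already in hand = 2.5 × 0.15 × 10 = 3.75.
Odds after that evidence = (1/1499) × 3.75 = 15/5996.
Target odds = 0.95/0.05 = 19.
Need 2.25ⁿ ≥ 19 ÷ (15/5996) = 113924/15.
2.25¹¹ ≈7481.83 falls short of 113924/15 but 2.25¹² ≈16834.1 reaches it, so n = 12.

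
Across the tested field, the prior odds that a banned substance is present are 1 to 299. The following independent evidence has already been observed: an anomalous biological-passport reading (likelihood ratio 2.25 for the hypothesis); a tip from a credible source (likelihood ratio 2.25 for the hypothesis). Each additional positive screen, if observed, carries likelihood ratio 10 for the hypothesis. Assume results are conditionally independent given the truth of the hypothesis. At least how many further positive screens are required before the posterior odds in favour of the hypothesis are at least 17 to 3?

3

Prior odds = 1/299.
Combined Bayes factor of the evidence already in hand = 2.25 × 2.25 = 5.0625.
Odds after that evidence = (1/299) × 5.0625 = 81/4784.
Target odds = 17/3.
Need 10ⁿ ≥ 17/3 ÷ (81/4784) = 81328/243.
10² = 100 falls short of 81328/243 but 10³ = 1000 reaches it, so n = 3.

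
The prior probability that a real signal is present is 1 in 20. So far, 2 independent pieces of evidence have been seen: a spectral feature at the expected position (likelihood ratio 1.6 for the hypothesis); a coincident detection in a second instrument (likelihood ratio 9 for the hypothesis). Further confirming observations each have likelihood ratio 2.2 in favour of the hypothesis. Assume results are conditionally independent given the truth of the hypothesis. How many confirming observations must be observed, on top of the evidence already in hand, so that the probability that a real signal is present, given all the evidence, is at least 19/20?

5

Prior odds = 0.05/0.95 = 1/19.
Combined Bayes factor of the evidence already in hand = 1.6 × 9 = 14.4.
Odds after that evidence = (1/19) × 14.4 = 72/95.
Target odds = 0.95/0.05 = 19.
Need 2.2ⁿ ≥ 19 ÷ (72/95) = 1805/72.
2.2⁴ = 23.4256 falls short of 1805/72 but 2.2⁵ = 51.53632 reaches it, so n = 5.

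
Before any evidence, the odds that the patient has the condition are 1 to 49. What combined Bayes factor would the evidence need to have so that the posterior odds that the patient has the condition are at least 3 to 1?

147

Prior odds = 1/49.
Target odds = 3.
Required Bayes factor = 3 ÷ (1/49) = 147.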